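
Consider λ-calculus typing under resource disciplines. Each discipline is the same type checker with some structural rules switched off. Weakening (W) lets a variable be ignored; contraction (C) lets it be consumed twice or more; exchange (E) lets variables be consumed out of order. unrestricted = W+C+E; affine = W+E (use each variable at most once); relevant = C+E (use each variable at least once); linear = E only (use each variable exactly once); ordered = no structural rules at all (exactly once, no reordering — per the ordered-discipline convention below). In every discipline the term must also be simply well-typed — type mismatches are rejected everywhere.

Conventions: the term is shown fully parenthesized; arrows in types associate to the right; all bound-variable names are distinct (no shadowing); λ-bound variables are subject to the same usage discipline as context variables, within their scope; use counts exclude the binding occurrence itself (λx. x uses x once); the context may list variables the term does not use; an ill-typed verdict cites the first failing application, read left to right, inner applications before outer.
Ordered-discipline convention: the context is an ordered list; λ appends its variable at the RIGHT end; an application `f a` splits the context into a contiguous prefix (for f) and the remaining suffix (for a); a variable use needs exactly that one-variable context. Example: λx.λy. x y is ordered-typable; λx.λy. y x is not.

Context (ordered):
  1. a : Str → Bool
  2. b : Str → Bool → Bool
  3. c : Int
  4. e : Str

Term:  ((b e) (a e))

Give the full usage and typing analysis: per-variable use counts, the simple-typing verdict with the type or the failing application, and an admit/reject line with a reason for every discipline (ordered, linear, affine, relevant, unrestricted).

use counts: a: 1, b: 1, c: 0, e: 2
left-to-right use order: b, e, a, e
typing: well-typed at Bool
ordered ✗ (needs contraction — e ×2; needs weakening: c unused)
linear ✗ (needs contraction — e ×2; needs weakening: c unused)
affine ✗ (needs contraction — e ×2)
relevant ✗ (needs weakening: c unused)
unrestricted ✓ (type-checks (Bool) and nothing is barred)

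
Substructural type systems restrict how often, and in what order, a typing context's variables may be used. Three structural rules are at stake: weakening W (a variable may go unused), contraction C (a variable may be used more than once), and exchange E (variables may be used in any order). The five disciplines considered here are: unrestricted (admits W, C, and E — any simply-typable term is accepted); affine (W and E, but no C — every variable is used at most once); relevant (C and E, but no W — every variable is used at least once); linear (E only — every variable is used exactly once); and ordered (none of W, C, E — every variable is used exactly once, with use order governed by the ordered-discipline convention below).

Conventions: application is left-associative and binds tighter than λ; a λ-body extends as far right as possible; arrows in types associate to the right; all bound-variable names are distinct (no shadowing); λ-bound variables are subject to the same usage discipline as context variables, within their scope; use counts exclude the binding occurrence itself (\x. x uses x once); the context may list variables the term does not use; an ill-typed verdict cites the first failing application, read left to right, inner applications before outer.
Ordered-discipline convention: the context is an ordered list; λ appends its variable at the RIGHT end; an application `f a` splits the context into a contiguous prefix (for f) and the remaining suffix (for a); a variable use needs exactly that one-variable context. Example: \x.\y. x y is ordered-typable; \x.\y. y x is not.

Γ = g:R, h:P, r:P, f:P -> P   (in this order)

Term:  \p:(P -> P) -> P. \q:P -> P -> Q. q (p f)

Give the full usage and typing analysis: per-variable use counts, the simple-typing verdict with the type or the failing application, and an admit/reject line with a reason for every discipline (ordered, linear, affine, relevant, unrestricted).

use counts: g: 0×, h: 0×, r: 0×, f: 1×, p (bound): 1×, q (bound): 1×
use order (left to right): q, p, f
typing: well-typed — term : ((P -> P) -> P) -> (P -> P -> Q) -> P -> Q
ordered ✗ (g, h, r left unused)
linear ✗ (g, h, r left unused)
affine ✓ (at most one use each (g, h, r, f, p, q))
relevant ✗ (g, h, r left unused)
unrestricted ✓ (typability at ((P -> P) -> P) -> (P -> P -> Q) -> P -> Q is all that's needed)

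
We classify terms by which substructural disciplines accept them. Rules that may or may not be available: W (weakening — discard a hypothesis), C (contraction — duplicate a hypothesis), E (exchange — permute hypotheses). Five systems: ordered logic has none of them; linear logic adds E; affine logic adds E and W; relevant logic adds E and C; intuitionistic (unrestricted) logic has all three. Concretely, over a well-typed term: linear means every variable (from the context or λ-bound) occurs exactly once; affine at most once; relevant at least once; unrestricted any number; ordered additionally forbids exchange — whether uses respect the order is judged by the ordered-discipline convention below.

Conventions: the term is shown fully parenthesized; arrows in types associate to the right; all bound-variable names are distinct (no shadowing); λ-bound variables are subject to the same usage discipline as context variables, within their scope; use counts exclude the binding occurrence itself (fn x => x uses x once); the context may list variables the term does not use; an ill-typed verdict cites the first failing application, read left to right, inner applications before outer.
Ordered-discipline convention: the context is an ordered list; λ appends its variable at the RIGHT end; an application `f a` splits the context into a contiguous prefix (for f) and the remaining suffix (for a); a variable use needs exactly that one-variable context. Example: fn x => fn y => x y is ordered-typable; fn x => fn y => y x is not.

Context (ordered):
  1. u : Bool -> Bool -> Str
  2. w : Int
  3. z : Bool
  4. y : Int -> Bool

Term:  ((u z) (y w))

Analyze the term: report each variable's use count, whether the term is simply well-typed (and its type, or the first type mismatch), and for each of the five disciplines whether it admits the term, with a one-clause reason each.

counts: u=1, w=1, z=1, y=1
order of uses: u, z, y, w
typing: well-typed — term : Str
ordered: ✗, use order u, z, y, w needs exchange
linear: ✓, u, w, z, y: one use apiece
affine: ✓, at most one use each (u, w, z, y)
relevant: ✓, none of u, w, z, y goes unused
unrestricted: ✓, type-checks (Str) and nothing is barred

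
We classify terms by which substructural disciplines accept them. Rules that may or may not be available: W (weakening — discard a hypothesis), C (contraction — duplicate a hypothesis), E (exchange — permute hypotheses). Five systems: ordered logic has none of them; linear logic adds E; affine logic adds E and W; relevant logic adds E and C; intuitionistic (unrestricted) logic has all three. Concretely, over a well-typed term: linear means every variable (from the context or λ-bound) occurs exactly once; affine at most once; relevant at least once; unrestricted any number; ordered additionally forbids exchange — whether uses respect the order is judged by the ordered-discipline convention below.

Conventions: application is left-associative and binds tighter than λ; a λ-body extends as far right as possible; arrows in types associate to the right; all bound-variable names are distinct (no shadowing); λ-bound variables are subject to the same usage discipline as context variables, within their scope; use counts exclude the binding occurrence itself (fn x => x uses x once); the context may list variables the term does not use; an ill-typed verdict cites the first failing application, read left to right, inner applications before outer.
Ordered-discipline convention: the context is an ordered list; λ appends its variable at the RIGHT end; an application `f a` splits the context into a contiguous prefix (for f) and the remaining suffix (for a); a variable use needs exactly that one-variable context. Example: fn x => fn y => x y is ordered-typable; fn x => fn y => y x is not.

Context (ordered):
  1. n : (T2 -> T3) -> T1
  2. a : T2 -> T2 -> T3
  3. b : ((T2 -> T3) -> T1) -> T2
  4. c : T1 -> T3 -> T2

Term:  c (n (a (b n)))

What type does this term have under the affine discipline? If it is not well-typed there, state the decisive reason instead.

not well-typed under affine — n ×2 used more than once (contraction)
usage: n ×2; a ×1; b ×1; c ×1
order of uses: c, n, a, b, n
typing: well-typed at T3 -> T2
per-discipline verdicts: ordered ✗; linear ✗; affine ✗; relevant ✓; unrestricted ✓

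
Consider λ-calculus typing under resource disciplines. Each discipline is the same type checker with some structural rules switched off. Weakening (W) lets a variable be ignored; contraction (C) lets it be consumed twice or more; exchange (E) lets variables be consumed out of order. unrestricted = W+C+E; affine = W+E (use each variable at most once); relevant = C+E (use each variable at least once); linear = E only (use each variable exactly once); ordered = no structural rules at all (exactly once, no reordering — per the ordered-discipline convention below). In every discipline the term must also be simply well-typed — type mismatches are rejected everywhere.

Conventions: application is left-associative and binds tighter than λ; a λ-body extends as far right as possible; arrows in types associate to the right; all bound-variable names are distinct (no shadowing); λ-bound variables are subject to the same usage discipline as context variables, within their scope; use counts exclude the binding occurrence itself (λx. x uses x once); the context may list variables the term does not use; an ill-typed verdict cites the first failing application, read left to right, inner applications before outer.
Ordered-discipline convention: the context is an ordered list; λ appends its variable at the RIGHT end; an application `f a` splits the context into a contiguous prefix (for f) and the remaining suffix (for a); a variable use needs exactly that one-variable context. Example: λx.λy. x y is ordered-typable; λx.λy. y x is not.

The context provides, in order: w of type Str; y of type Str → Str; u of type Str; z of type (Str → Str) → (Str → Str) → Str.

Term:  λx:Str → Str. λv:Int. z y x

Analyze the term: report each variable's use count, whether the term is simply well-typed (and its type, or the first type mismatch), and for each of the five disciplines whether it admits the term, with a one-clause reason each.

counts: w: 0, y: 1, u: 0, z: 1, x [bound]: 1, v [bound]: 0
order of uses: z, y, x
typing: well-typed at (Str → Str) → Int → Str
ordered: ✗, unused: w, u, v — weakening required
linear: ✗, unused: w, u, v — weakening required
affine: ✓, no duplicate uses among w, y, u, z, x, v
relevant: ✗, unused: w, u, v — weakening required
unrestricted: ✓, simply typable at (Str → Str) → Int → Str; W, C, E all held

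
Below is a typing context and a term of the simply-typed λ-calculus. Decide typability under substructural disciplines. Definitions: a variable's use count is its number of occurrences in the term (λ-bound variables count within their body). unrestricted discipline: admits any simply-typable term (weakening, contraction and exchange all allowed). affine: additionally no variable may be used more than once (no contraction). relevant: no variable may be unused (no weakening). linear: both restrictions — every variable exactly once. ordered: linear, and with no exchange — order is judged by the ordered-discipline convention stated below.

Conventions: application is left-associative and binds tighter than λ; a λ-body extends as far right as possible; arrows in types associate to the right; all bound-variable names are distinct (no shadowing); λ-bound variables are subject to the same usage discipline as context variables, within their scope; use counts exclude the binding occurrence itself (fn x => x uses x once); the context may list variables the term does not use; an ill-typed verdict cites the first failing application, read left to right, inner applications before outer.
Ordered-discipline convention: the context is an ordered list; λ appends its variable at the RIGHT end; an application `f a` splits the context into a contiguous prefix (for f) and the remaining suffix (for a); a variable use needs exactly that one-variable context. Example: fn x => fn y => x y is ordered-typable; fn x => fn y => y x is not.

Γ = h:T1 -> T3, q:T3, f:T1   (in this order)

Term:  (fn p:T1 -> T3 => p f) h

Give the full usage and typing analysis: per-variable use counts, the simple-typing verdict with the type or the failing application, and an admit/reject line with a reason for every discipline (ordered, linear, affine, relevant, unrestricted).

usage: h: 1×; q: 0×; f: 1×; p (λ-bound): 1×
use order (left to right): p, f, h
typing: ✓ — T3
ordered: ✗ — q left unused
linear: ✗ — q left unused
affine: ✓ — none of h, q, f, p used more than once
relevant: ✗ — q left unused
unrestricted: ✓ — type-checks (T3) and nothing is barred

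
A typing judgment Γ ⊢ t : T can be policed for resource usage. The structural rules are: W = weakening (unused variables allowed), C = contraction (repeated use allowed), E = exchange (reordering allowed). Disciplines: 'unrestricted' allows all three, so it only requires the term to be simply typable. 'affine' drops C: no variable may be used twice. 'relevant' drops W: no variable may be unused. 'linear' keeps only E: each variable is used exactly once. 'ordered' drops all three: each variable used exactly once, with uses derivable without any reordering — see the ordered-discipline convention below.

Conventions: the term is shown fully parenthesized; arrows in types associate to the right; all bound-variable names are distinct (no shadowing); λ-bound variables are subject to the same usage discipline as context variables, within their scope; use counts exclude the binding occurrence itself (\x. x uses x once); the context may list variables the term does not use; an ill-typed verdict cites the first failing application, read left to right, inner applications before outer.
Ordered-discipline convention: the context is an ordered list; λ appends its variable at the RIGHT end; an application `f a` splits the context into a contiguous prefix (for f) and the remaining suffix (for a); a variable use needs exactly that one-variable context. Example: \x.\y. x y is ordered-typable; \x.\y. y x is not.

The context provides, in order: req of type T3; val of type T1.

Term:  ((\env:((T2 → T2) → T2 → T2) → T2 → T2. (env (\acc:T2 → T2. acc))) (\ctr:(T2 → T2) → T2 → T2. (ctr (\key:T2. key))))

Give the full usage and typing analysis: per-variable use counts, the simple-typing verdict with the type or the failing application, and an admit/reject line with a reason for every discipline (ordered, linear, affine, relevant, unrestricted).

use counts: req: 0×; val: 0×; env (bound): 1×; acc (bound): 1×; ctr (bound): 1×; key (bound): 1×
left-to-right use order: env, acc, ctr, key
typing: well-typed — term : T2 → T2
ordered: ✗ — unused: req, val — weakening required
linear: ✗ — unused: req, val — weakening required
affine: ✓ — at most one use each (req, val, env, acc, ctr, key)
relevant: ✗ — unused: req, val — weakening required
unrestricted: ✓ — typability at T2 → T2 is all that's needed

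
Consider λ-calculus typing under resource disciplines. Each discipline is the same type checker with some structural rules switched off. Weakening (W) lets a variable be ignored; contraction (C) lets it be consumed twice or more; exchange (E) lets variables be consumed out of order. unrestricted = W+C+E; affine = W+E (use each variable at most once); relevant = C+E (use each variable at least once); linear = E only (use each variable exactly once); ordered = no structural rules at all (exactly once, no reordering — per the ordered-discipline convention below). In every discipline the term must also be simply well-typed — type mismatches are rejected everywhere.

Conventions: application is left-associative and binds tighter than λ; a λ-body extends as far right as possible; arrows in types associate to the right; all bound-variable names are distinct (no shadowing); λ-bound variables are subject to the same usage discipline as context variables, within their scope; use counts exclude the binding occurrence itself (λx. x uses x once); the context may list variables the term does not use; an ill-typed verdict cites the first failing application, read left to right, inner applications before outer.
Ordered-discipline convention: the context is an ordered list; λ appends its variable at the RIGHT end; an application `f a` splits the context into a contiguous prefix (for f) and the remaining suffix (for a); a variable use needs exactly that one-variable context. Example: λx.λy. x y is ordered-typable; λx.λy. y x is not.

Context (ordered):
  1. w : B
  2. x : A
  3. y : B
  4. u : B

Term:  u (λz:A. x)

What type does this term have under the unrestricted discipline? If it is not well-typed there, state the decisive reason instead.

not well-typed under unrestricted — not simply typable
variable uses: w ×0, x ×1, y ×0, u ×1, z (bound) ×0
uses in reading order: u, x
typing: ill-typed: applying a non-function (B)
all disciplines: ordered ✗ | linear ✗ | affine ✗ | relevant ✗ | unrestricted ✗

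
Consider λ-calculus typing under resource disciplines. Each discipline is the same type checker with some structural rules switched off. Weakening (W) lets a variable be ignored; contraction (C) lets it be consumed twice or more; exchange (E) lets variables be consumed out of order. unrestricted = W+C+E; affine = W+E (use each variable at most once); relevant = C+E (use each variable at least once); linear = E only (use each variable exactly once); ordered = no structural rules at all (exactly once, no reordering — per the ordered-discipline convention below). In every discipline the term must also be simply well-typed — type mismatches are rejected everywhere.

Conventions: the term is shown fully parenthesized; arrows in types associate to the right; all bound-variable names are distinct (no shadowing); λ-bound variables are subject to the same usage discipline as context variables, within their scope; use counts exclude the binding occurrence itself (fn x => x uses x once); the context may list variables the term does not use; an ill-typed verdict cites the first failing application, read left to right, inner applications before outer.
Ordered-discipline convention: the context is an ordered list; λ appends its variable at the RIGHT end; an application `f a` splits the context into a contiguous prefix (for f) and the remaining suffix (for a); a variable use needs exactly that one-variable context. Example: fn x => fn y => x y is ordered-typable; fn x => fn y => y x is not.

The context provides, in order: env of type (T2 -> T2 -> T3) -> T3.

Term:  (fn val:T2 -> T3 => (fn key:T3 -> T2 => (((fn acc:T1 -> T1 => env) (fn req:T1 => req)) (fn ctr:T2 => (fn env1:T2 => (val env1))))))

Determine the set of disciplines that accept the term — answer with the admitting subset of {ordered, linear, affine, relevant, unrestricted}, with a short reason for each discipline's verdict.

admitting disciplines: affine, unrestricted
usage: env: 1, val (bound): 1, key (bound): 0, acc (bound): 0, req (bound): 1, ctr (bound): 0, env1 (bound): 1
left-to-right use order: env, req, val, env1
typing: ✓ — (T2 -> T3) -> (T3 -> T2) -> T3
ordered: ✗, key, acc, ctr never used (weakening)
linear: ✗, key, acc, ctr never used (weakening)
affine: ✓, no duplicate uses among env, val, key, acc, req, ctr, env1
relevant: ✗, key, acc, ctr never used (weakening)
unrestricted: ✓, typability at (T2 -> T3) -> (T3 -> T2) -> T3 is all that's needed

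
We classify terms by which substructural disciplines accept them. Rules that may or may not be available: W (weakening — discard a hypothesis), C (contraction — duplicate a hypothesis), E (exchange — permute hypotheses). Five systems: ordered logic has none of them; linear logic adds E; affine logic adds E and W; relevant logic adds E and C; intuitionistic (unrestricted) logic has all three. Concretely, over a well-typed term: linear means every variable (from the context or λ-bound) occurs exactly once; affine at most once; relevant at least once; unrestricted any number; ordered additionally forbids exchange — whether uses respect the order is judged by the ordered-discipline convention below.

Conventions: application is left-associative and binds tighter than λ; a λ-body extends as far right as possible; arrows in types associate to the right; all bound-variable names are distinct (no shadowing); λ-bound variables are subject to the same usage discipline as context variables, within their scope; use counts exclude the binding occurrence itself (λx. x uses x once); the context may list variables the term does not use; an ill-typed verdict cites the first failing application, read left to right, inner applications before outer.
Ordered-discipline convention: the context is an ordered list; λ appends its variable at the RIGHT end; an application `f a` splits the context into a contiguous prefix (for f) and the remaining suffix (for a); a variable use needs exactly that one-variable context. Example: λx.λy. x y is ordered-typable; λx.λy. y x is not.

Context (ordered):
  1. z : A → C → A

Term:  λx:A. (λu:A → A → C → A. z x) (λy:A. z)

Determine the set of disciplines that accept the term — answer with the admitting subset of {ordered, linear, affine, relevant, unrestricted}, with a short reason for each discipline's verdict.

accepted by: unrestricted
counts: z: 2; x (λ-bound): 1; u (λ-bound): 0; y (λ-bound): 0
left-to-right use order: z, x, z
typing: well-typed — term : A → C → A
ordered: ✗, repeated use of z ×2; needs weakening: u, y unused
linear: ✗, repeated use of z ×2; needs weakening: u, y unused
affine: ✗, repeated use of z ×2
relevant: ✗, needs weakening: u, y unused
unrestricted: ✓, typability at A → C → A is all that's needed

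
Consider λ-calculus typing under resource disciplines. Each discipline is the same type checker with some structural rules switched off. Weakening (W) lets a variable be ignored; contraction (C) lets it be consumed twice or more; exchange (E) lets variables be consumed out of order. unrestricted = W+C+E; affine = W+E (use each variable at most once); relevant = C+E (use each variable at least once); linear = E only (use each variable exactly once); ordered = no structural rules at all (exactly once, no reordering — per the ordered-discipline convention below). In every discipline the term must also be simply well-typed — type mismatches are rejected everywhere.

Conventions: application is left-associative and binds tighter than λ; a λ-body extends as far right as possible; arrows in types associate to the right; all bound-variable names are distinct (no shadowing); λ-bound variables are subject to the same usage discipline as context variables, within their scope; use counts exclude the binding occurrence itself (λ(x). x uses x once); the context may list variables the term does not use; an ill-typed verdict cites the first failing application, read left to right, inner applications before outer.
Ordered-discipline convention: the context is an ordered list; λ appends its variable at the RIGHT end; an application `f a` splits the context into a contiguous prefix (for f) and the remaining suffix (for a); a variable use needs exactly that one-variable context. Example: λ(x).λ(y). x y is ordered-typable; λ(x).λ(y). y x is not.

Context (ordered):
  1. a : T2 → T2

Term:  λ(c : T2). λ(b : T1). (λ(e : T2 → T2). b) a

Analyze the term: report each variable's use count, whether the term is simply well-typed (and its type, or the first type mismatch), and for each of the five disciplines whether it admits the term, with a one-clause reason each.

variable uses: a: 1, c (bound): 0, b (bound): 1, e (bound): 0
left-to-right use order: b, a
typing: well-typed — term : T2 → T1 → T1
ordered ✗ (c, e never used (weakening))
linear ✗ (c, e never used (weakening))
affine ✓ (at most one use each (a, c, b, e))
relevant ✗ (c, e never used (weakening))
unrestricted ✓ (simply typable at T2 → T1 → T1; W, C, E all held)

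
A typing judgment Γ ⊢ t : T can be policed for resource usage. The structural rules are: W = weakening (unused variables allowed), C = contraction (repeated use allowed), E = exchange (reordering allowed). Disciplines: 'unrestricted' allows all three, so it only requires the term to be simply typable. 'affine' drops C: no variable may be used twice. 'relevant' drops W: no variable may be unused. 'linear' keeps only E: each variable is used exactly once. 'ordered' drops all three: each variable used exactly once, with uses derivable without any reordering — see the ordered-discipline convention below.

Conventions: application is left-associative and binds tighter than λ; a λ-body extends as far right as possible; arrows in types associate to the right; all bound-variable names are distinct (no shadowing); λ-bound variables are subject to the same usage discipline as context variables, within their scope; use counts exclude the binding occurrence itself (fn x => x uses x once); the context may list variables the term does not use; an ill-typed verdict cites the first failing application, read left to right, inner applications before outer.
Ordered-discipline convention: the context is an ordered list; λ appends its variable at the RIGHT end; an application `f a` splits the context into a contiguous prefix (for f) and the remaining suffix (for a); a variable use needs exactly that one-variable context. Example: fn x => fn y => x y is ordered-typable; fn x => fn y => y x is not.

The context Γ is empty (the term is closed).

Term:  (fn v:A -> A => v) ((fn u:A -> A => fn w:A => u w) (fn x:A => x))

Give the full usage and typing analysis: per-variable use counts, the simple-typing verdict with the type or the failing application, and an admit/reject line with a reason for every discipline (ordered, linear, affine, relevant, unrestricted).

usage: v [bound]: 1, u [bound]: 1, w [bound]: 1, x [bound]: 1
order of uses: v, u, w, x
typing: well-typed at A -> A
ordered: ✓ — one use each (v, u, w, x); ordered split holds
linear: ✓ — each of v, u, w, x used exactly once
affine: ✓ — v, u, w, x: no repeats, contraction unneeded
relevant: ✓ — at least one use each (v, u, w, x)
unrestricted: ✓ — simply typable at A -> A; W, C, E all held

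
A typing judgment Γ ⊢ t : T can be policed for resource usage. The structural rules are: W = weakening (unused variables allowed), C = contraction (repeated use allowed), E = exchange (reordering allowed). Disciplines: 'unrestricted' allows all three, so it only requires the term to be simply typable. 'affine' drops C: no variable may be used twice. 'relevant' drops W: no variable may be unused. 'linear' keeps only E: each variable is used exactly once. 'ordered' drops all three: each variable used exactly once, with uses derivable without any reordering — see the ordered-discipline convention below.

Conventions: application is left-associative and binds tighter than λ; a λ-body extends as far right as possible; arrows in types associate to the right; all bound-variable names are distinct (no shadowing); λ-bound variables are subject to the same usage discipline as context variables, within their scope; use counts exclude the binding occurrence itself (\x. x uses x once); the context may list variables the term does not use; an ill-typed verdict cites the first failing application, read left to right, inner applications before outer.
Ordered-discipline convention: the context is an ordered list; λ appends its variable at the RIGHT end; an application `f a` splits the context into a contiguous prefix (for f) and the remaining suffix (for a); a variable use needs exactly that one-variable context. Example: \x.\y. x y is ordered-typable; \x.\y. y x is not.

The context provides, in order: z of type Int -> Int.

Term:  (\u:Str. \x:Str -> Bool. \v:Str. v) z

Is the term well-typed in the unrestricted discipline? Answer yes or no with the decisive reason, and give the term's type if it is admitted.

no — a type mismatch blocks all five
counts: z=1; u (bound)=0; x (bound)=0; v (bound)=1
left-to-right use order: v, z
typing: ill-typed: an application expects Str but receives Int -> Int
all disciplines: ordered ✗ · linear ✗ · affine ✗ · relevant ✗ · unrestricted ✗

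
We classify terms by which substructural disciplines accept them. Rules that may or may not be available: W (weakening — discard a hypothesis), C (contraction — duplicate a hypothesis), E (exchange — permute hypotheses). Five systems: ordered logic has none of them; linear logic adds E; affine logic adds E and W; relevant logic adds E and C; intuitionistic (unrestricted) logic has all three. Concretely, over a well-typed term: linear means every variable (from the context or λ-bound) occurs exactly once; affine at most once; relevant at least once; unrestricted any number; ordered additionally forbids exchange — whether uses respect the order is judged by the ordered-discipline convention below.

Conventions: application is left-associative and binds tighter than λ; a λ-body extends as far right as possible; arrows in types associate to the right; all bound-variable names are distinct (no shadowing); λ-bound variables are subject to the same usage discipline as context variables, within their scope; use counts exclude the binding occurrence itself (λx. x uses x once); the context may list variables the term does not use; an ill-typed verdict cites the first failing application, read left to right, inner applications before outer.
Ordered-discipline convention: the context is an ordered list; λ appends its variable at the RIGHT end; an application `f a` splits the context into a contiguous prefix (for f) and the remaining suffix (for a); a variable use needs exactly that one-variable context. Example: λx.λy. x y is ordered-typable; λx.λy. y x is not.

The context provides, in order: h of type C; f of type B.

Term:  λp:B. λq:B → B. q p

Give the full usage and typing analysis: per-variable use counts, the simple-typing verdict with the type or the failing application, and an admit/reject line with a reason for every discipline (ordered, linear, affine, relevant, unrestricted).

variable uses: h: 0×, f: 0×, p (bound): 1×, q (bound): 1×
left-to-right use order: q, p
typing: well-typed — term : B → (B → B) → B
ordered ✗ (h, f left unused)
linear ✗ (h, f left unused)
affine ✓ (h, f, p, q: no repeats, contraction unneeded)
relevant ✗ (h, f left unused)
unrestricted ✓ (typability at B → (B → B) → B is all that's needed)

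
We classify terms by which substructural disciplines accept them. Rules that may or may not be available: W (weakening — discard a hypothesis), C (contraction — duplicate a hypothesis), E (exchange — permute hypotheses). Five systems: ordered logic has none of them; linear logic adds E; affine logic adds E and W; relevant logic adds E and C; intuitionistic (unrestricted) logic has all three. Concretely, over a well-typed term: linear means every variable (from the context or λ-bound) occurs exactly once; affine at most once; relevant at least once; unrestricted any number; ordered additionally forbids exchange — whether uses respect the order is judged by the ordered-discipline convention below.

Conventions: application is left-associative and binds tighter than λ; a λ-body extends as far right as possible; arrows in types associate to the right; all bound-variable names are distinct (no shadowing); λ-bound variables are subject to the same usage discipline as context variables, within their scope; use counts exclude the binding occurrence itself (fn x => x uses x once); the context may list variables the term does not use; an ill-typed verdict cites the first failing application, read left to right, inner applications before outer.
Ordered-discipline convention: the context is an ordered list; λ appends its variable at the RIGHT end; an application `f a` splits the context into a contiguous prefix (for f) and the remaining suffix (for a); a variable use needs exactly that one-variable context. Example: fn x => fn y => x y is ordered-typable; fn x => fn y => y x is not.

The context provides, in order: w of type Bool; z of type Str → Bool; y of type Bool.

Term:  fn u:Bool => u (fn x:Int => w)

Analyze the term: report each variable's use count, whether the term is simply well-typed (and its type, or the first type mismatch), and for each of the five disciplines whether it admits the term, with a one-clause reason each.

variable uses: w: 1, z: 0, y: 0, u (λ-bound): 1, x (λ-bound): 0
use order (left to right): u, w
typing: ill-typed: non-arrow in function slot: Bool
ordered ✗ (not simply typable)
linear ✗ (fails simple typing)
affine ✗ (a type mismatch blocks all five)
relevant ✗ (the type mismatch rejects it)
unrestricted ✗ (not simply typable)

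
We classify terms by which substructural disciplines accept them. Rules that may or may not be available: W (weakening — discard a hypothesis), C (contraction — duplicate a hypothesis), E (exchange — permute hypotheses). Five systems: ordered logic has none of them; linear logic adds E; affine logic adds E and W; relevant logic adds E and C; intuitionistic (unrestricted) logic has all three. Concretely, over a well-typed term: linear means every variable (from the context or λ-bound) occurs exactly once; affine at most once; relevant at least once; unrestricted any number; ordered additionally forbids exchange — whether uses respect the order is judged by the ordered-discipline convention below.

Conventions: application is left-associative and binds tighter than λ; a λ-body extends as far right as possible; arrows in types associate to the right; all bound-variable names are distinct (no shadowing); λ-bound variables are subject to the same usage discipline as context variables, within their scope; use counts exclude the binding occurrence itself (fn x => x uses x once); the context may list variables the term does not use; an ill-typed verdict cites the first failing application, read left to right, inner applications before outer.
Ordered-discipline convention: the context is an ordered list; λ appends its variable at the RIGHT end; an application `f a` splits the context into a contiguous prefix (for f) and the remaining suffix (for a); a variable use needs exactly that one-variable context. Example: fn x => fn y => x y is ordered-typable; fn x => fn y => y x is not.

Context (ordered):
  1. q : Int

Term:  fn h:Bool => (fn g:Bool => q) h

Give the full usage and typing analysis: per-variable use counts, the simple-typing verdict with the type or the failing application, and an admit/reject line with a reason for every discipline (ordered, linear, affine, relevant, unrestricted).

counts: q: 1×, h (bound): 1×, g (bound): 0×
use order (left to right): q, h
typing: ✓ — Bool → Int
ordered: ✗, unused: g — weakening required
linear: ✗, unused: g — weakening required
affine: ✓, at most one use each (q, h, g)
relevant: ✗, unused: g — weakening required
unrestricted: ✓, typability at Bool → Int is all that's needed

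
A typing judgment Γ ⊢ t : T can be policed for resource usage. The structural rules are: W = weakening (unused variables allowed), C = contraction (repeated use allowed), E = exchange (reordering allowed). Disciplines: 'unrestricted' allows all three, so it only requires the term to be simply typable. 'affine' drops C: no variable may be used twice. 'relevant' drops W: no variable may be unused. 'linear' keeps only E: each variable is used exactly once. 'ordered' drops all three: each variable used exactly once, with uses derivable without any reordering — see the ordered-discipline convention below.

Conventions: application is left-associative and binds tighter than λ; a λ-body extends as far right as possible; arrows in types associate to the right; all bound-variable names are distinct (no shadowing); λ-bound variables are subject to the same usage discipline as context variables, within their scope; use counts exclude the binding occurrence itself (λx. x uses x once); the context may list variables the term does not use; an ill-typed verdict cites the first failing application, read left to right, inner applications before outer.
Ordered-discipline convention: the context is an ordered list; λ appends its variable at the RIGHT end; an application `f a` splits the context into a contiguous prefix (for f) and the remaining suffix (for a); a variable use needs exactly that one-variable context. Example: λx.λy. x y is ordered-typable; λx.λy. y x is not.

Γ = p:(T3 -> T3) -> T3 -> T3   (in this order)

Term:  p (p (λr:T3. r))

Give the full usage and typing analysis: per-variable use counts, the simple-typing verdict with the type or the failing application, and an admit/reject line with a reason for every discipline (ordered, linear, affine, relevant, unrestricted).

use counts: p: 2×, r [bound]: 1×
uses in reading order: p, p, r
typing: well-typed at T3 -> T3
ordered: ✗, needs contraction — p ×2
linear: ✗, needs contraction — p ×2
affine: ✗, needs contraction — p ×2
relevant: ✓, at least one use each (p, r)
unrestricted: ✓, well-typed at T3 -> T3; no restrictions here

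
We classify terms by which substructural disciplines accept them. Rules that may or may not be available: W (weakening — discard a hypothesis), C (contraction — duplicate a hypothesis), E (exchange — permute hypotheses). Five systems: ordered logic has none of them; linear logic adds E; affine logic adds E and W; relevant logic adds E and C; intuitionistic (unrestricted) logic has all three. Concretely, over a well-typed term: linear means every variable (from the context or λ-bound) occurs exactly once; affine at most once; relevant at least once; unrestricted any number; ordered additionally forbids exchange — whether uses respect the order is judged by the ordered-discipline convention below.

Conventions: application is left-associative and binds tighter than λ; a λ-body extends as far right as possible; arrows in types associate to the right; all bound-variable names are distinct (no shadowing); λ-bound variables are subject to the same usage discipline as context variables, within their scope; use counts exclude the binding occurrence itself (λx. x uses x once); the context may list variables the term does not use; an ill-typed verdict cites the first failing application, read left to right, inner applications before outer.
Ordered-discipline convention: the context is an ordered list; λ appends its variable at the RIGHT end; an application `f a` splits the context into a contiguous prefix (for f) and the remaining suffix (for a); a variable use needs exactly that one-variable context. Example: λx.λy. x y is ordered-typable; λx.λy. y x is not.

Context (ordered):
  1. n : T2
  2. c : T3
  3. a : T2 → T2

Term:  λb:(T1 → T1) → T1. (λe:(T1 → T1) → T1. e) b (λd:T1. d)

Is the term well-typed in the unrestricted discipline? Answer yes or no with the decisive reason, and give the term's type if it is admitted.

yes — typability at ((T1 → T1) → T1) → T1 is all that's needed; term : ((T1 → T1) → T1) → T1
usage: n: 0×; c: 0×; a: 0×; b (λ-bound): 1×; e (λ-bound): 1×; d (λ-bound): 1×
left-to-right use order: e, b, d
typing: well-typed at ((T1 → T1) → T1) → T1
all disciplines: ordered ✗, linear ✗, affine ✓, relevant ✗, unrestricted ✓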